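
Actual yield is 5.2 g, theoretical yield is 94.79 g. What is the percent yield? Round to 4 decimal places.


% yield = 100 * actual / theoretical
% yield = 100 * 5.2 / 94.79
% yield = 5.48581074 %, rounded to 4 dp:

5.4858 %


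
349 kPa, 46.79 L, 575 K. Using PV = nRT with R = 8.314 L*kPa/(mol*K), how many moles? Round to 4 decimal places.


PV = nRT, solve for n = PV / (RT).
PV = 349 * 46.79 = 16329.71
RT = 8.314 * 575 = 4780.55
n = 16329.71 / 4780.55
n = 3.41586428 mol, rounded to 4 dp:

3.4159 mol


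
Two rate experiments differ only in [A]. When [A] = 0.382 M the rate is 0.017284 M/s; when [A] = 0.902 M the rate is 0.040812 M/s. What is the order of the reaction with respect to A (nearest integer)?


Rate is proportional to [A]^n, so rate2/rate1 = ([A]2/[A]1)^n. Take logs to solve for n.
rate2/rate1 = 0.040812 / 0.017284 = 2.3613
[A]2/[A]1 = 0.902 / 0.382 = 2.3613
n = ln(2.3613) / ln(2.3613) = 1.0
Nearest integer order:

1


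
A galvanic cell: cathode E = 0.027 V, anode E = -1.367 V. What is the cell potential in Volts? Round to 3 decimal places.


Standard cell potential: E_cell = E_cathode - E_anode.
E_cell = 0.027 - (-1.367)
E_cell = 1.394 V, rounded to 3 dp:

1.394 V


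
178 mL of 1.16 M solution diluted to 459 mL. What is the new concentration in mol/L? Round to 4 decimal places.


Dilution: M1*V1 = M2*V2, solve for M2.
M2 = M1*V1 / V2
M2 = 1.16 * 178 / 459
M2 = 206.48 / 459
M2 = 0.44984749 mol/L, rounded to 4 dp:

0.4498 mol/L


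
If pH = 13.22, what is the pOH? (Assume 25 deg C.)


At 25 deg C, pH + pOH = 14.
pOH = 14 - pH = 14 - 13.22
pOH = 0.78:

0.78


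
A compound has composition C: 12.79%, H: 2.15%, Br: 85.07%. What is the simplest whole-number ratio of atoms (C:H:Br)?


Assume 100 g of compound, divide each mass% by atomic mass to get moles, then normalize by the smallest to get a raw atom ratio.
Moles per 100 g: C: 12.79/12.011 = 1.0649, H: 2.15/1.008 = 2.1329, Br: 85.07/79.904 = 1.0647
Raw ratio (divide by min = 1.0647): C: 1.0, H: 2.003, Br: 1.0
Multiply by 1 to clear fractions: C: 1.0 ~= 1, H: 2.003 ~= 2, Br: 1.0 ~= 1
Reduce by GCD to get the simplest whole-number ratio:

1:2:1


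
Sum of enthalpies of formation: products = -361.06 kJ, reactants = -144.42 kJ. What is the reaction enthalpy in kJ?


dH_rxn = sum(dH_f products) - sum(dH_f reactants)
dH_rxn = -361.06 - (-144.42)
dH_rxn = -216.64 kJ:

-216.64 kJ


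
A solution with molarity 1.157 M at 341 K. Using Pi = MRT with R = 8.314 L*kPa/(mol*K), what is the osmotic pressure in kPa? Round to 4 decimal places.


Osmotic pressure (van't Hoff): Pi = M*R*T.
RT = 8.314 * 341 = 2835.074
Pi = 1.157 * 2835.074
Pi = 3280.180618 kPa, rounded to 4 dp:

3280.1806 kPa


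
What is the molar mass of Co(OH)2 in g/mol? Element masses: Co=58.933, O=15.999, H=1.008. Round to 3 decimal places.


M = sum(count * atomic_mass) over atoms.
M = 1*58.933 + 2*15.999 + 2*1.008
M = 58.933 + 31.998 + 2.016
M = 92.947 g/mol, rounded to 3 dp:

92.947 g/mol


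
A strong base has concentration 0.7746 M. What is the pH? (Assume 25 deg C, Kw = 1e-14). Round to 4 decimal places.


A strong base dissociates completely, so [OH-] equals the given concentration.
pOH = -log10([OH-]) = -log10(0.7746) = 0.110923
pH = 14 - pOH = 14 - 0.110923
pH = 13.889077, rounded to 4 dp:

13.8891


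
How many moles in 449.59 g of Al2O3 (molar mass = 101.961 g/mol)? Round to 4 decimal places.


n = mass / M
n = 449.59 / 101.961
n = 4.40943106 mol, rounded to 4 dp:

4.4094 mol


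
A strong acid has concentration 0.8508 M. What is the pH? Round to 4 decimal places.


A strong acid dissociates completely, so [H+] equals the given concentration.
pH = -log10([H+]) = -log10(0.8508)
pH = 0.07017252, rounded to 4 dp:

0.0702


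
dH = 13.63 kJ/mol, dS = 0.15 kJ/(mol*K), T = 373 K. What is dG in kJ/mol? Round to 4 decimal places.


Gibbs: dG = dH - T*dS (consistent units, dS already in kJ/(mol*K)).
T*dS = 373 * 0.15 = 55.95
dG = 13.63 - (55.95)
dG = -42.32 kJ/mol, rounded to 4 dp:

-42.3200 kJ/mol


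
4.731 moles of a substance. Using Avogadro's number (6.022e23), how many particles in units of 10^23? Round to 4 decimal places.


N = n * NA, then divide by 1e23 for the requested units.
N / 1e23 = n * 6.022
N / 1e23 = 4.731 * 6.022
N / 1e23 = 28.490082, rounded to 4 dp:

28.4901


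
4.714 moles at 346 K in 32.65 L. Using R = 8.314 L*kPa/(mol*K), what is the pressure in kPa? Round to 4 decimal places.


PV = nRT, solve for P = nRT / V.
nRT = 4.714 * 8.314 * 346 = 13560.4998
P = 13560.4998 / 32.65
P = 415.32924349 kPa, rounded to 4 dp:

415.3292 kPa


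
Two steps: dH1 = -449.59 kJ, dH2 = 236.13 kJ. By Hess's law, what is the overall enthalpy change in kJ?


Hess's law: enthalpy is a state function, so add the step enthalpies.
dH_total = dH1 + dH2 = -449.59 + (236.13)
dH_total = -213.46 kJ:

-213.46 kJ


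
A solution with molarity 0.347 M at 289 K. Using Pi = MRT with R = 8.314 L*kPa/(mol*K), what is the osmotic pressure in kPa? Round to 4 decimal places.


Osmotic pressure (van't Hoff): Pi = M*R*T.
RT = 8.314 * 289 = 2402.746
Pi = 0.347 * 2402.746
Pi = 833.752862 kPa, rounded to 4 dp:

833.7529 kPa


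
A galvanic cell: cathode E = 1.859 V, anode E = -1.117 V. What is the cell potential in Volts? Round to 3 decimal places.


Standard cell potential: E_cell = E_cathode - E_anode.
E_cell = 1.859 - (-1.117)
E_cell = 2.976 V, rounded to 3 dp:

2.976 V


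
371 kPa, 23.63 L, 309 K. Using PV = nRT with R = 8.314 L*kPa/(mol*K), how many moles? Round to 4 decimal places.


PV = nRT, solve for n = PV / (RT).
PV = 371 * 23.63 = 8766.73
RT = 8.314 * 309 = 2569.026
n = 8766.73 / 2569.026
n = 3.41247228 mol, rounded to 4 dp:

3.4125 mol


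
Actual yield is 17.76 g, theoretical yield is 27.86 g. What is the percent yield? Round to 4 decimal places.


% yield = 100 * actual / theoretical
% yield = 100 * 17.76 / 27.86
% yield = 63.74730797 %, rounded to 4 dp:

63.7473 %


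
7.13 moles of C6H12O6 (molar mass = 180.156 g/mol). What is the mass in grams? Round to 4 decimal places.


mass = n * M
mass = 7.13 * 180.156
mass = 1284.51228 g, rounded to 4 dp:

1284.5123 g


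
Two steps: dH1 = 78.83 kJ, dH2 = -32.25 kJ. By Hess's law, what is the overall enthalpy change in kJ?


Hess's law: enthalpy is a state function, so add the step enthalpies.
dH_total = dH1 + dH2 = 78.83 + (-32.25)
dH_total = 46.58 kJ:

46.58 kJ


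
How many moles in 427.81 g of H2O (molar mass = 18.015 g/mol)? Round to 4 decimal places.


n = mass / M
n = 427.81 / 18.015
n = 23.74743269 mol, rounded to 4 dp:

23.7474 mol


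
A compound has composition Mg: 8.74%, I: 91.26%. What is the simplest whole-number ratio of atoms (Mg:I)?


Assume 100 g of compound, divide each mass% by atomic mass to get moles, then normalize by the smallest to get a raw atom ratio.
Moles per 100 g: Mg: 8.74/24.305 = 0.3596, I: 91.26/126.904 = 0.7191
Raw ratio (divide by min = 0.3596): Mg: 1.0, I: 2.0
Multiply by 1 to clear fractions: Mg: 1.0 ~= 1, I: 2.0 ~= 2
Reduce by GCD to get the simplest whole-number ratio:

1:2


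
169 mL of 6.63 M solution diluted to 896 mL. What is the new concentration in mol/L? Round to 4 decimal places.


Dilution: M1*V1 = M2*V2, solve for M2.
M2 = M1*V1 / V2
M2 = 6.63 * 169 / 896
M2 = 1120.47 / 896
M2 = 1.25052455 mol/L, rounded to 4 dp:

1.2505 mol/L


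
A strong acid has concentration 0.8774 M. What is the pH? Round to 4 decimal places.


A strong acid dissociates completely, so [H+] equals the given concentration.
pH = -log10([H+]) = -log10(0.8774)
pH = 0.05680237, rounded to 4 dp:

0.0568


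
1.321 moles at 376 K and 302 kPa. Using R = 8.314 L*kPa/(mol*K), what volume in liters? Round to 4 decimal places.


PV = nRT, solve for V = nRT / P.
nRT = 1.321 * 8.314 * 376 = 4129.5305
V = 4129.5305 / 302
V = 13.67394205 L, rounded to 4 dp:

13.6739 L


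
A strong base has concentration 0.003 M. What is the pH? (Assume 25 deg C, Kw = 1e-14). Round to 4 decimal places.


A strong base dissociates completely, so [OH-] equals the given concentration.
pOH = -log10([OH-]) = -log10(0.003) = 2.522879
pH = 14 - pOH = 14 - 2.522879
pH = 11.477121, rounded to 4 dp:

11.4771


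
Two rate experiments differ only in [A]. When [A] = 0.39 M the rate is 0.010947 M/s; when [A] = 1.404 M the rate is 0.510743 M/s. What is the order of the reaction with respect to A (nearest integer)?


Rate is proportional to [A]^n, so rate2/rate1 = ([A]2/[A]1)^n. Take logs to solve for n.
rate2/rate1 = 0.510743 / 0.010947 = 46.656
[A]2/[A]1 = 1.404 / 0.39 = 3.6
n = ln(46.656) / ln(3.6) = 3.0
Nearest integer order:

3


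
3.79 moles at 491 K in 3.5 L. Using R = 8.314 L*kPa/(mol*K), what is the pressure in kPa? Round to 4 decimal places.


PV = nRT, solve for P = nRT / V.
nRT = 3.79 * 8.314 * 491 = 15471.4395
P = 15471.4395 / 3.5
P = 4420.41128571 kPa, rounded to 4 dp:

4420.4113 kPa


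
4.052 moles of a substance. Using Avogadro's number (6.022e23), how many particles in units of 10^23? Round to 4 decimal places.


N = n * NA, then divide by 1e23 for the requested units.
N / 1e23 = n * 6.022
N / 1e23 = 4.052 * 6.022
N / 1e23 = 24.401144, rounded to 4 dp:

24.4011


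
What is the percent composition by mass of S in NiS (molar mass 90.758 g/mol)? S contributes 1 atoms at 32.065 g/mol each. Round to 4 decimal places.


pct = 100 * (n_elem * M_elem) / M_total
mass_contribution = 1 * 32.065 = 32.065 g/mol
pct = 100 * 32.065 / 90.758
pct = 35.33021882 %, rounded to 4 dp:

35.3302 %


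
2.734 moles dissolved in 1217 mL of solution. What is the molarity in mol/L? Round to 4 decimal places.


Convert volume to liters: V_L = V_mL / 1000.
V_L = 1217 / 1000 = 1.217 L
M = n / V_L = 2.734 / 1.217
M = 2.24650781 mol/L, rounded to 4 dp:

2.2465 mol/L


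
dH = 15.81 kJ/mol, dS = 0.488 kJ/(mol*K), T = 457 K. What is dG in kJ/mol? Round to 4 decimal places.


Gibbs: dG = dH - T*dS (consistent units, dS already in kJ/(mol*K)).
T*dS = 457 * 0.488 = 223.016
dG = 15.81 - (223.016)
dG = -207.206 kJ/mol, rounded to 4 dp:

-207.2060 kJ/mol


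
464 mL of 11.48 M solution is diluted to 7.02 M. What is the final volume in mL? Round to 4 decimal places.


Dilution: M1*V1 = M2*V2, solve for V2.
V2 = M1*V1 / M2
V2 = 11.48 * 464 / 7.02
V2 = 5326.72 / 7.02
V2 = 758.79202279 mL, rounded to 4 dp:

758.7920 mL


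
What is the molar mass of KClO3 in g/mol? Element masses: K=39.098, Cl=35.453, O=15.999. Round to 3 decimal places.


M = sum(count * atomic_mass) over atoms.
M = 1*39.098 + 1*35.453 + 3*15.999
M = 39.098 + 35.453 + 47.997
M = 122.548 g/mol, rounded to 3 dp:

122.548 g/mol


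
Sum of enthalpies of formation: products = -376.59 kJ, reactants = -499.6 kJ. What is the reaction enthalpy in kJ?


dH_rxn = sum(dH_f products) - sum(dH_f reactants)
dH_rxn = -376.59 - (-499.6)
dH_rxn = 123.01 kJ:

123.01 kJ


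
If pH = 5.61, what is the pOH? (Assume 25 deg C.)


At 25 deg C, pH + pOH = 14.
pOH = 14 - pH = 14 - 5.61
pOH = 8.39:

8.39


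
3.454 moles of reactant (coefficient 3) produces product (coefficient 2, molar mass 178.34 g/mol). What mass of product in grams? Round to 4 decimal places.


Use the coefficient ratio to convert reactant moles to product moles, then multiply by the product's molar mass.
moles_P = moles_R * (coeff_P / coeff_R) = 3.454 * (2/3) = 2.302667
mass_P = moles_P * M_P = 2.302667 * 178.34
mass_P = 410.65763278 g, rounded to 4 dp:

410.6576 g


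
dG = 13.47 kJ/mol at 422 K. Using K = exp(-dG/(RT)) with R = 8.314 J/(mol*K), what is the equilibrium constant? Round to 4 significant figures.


dG is in kJ/mol; multiply by 1000 to match R in J/(mol*K).
RT = 8.314 * 422 = 3508.508 J/mol
exponent = -dG*1000 / (RT) = -(13.47*1000) / 3508.508 = -3.83923879
K = exp(-3.83923879)
K = 0.021509969, rounded to 4 significant figures:

0.02151


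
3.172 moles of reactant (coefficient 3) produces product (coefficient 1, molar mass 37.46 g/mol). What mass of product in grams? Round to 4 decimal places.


Use the coefficient ratio to convert reactant moles to product moles, then multiply by the product's molar mass.
moles_P = moles_R * (coeff_P / coeff_R) = 3.172 * (1/3) = 1.057333
mass_P = moles_P * M_P = 1.057333 * 37.46
mass_P = 39.60769418 g, rounded to 4 dp:

39.6077 g


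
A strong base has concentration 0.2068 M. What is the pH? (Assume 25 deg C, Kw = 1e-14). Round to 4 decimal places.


A strong base dissociates completely, so [OH-] equals the given concentration.
pOH = -log10([OH-]) = -log10(0.2068) = 0.684449
pH = 14 - pOH = 14 - 0.684449
pH = 13.315551, rounded to 4 dp:

13.3156


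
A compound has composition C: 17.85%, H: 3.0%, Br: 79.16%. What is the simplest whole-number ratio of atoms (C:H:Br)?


Assume 100 g of compound, divide each mass% by atomic mass to get moles, then normalize by the smallest to get a raw atom ratio.
Moles per 100 g: C: 17.85/12.011 = 1.4861, H: 3.0/1.008 = 2.9762, Br: 79.16/79.904 = 0.9907
Raw ratio (divide by min = 0.9907): C: 1.5, H: 3.004, Br: 1.0
Multiply by 2 to clear fractions: C: 3.0 ~= 3, H: 6.008 ~= 6, Br: 2.0 ~= 2
Reduce by GCD to get the simplest whole-number ratio:

3:6:2


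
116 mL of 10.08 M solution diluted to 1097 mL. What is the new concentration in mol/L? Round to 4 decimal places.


Dilution: M1*V1 = M2*V2, solve for M2.
M2 = M1*V1 / V2
M2 = 10.08 * 116 / 1097
M2 = 1169.28 / 1097
M2 = 1.06588879 mol/L, rounded to 4 dp:

1.0659 mol/L


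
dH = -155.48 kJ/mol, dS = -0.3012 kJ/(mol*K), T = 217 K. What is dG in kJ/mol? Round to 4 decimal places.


Gibbs: dG = dH - T*dS (consistent units, dS already in kJ/(mol*K)).
T*dS = 217 * -0.3012 = -65.3604
dG = -155.48 - (-65.3604)
dG = -90.1196 kJ/mol, rounded to 4 dp:

-90.1196 kJ/mol


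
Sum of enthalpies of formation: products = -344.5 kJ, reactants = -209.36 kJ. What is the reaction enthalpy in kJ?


dH_rxn = sum(dH_f products) - sum(dH_f reactants)
dH_rxn = -344.5 - (-209.36)
dH_rxn = -135.14 kJ:

-135.14 kJ


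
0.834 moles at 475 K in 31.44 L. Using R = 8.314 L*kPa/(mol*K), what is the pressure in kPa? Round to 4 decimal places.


PV = nRT, solve for P = nRT / V.
nRT = 0.834 * 8.314 * 475 = 3293.5911
P = 3293.5911 / 31.44
P = 104.75798664 kPa, rounded to 4 dp:

104.7580 kPa


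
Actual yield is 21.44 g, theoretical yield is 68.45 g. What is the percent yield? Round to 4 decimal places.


% yield = 100 * actual / theoretical
% yield = 100 * 21.44 / 68.45
% yield = 31.32213294 %, rounded to 4 dp:

31.3221 %


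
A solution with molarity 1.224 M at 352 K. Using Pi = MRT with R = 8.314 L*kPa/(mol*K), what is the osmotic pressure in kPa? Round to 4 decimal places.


Osmotic pressure (van't Hoff): Pi = M*R*T.
RT = 8.314 * 352 = 2926.528
Pi = 1.224 * 2926.528
Pi = 3582.070272 kPa, rounded to 4 dp:

3582.0703 kPa


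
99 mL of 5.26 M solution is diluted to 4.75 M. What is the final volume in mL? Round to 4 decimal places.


Dilution: M1*V1 = M2*V2, solve for V2.
V2 = M1*V1 / M2
V2 = 5.26 * 99 / 4.75
V2 = 520.74 / 4.75
V2 = 109.62947368 mL, rounded to 4 dp:

109.6295 mL


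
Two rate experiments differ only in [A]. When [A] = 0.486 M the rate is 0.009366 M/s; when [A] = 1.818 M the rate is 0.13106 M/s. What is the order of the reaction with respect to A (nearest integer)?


Rate is proportional to [A]^n, so rate2/rate1 = ([A]2/[A]1)^n. Take logs to solve for n.
rate2/rate1 = 0.13106 / 0.009366 = 13.9932
[A]2/[A]1 = 1.818 / 0.486 = 3.7407
n = ln(13.9932) / ln(3.7407) = 2.0
Nearest integer order:

2


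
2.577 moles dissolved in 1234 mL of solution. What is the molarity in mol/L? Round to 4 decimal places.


Convert volume to liters: V_L = V_mL / 1000.
V_L = 1234 / 1000 = 1.234 L
M = n / V_L = 2.577 / 1.234
M = 2.08833063 mol/L, rounded to 4 dp:

2.0883 mol/L


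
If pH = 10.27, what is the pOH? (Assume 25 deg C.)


At 25 deg C, pH + pOH = 14.
pOH = 14 - pH = 14 - 10.27
pOH = 3.73:

3.73


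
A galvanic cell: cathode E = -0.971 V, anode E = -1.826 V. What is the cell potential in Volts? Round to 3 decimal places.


Standard cell potential: E_cell = E_cathode - E_anode.
E_cell = -0.971 - (-1.826)
E_cell = 0.855 V, rounded to 3 dp:

0.855 V


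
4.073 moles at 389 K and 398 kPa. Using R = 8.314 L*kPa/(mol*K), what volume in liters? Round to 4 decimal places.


PV = nRT, solve for V = nRT / P.
nRT = 4.073 * 8.314 * 389 = 13172.6767
V = 13172.6767 / 398
V = 33.09717764 L, rounded to 4 dp:

33.0972 L


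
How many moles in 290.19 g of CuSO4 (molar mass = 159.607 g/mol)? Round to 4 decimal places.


n = mass / M
n = 290.19 / 159.607
n = 1.81815334 mol, rounded to 4 dp:

1.8182 mol


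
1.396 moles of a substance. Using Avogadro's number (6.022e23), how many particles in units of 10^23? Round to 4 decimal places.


N = n * NA, then divide by 1e23 for the requested units.
N / 1e23 = n * 6.022
N / 1e23 = 1.396 * 6.022
N / 1e23 = 8.406712, rounded to 4 dp:

8.4067


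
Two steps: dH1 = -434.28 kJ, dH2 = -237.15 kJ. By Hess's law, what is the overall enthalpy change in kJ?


Hess's law: enthalpy is a state function, so add the step enthalpies.
dH_total = dH1 + dH2 = -434.28 + (-237.15)
dH_total = -671.43 kJ:

-671.43 kJ


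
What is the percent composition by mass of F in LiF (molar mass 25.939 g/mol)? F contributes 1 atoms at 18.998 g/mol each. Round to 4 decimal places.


pct = 100 * (n_elem * M_elem) / M_total
mass_contribution = 1 * 18.998 = 18.998 g/mol
pct = 100 * 18.998 / 25.939
pct = 73.24106558 %, rounded to 4 dp:

73.2411 %


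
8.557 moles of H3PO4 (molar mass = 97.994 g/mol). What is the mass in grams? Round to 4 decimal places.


mass = n * M
mass = 8.557 * 97.994
mass = 838.534658 g, rounded to 4 dp:

838.5347 g


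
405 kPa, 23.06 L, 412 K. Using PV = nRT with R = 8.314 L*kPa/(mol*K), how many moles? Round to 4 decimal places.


PV = nRT, solve for n = PV / (RT).
PV = 405 * 23.06 = 9339.3
RT = 8.314 * 412 = 3425.368
n = 9339.3 / 3425.368
n = 2.72650997 mol, rounded to 4 dp:

2.7265 mol


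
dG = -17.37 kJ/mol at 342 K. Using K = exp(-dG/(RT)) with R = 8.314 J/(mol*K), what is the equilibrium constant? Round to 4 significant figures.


dG is in kJ/mol; multiply by 1000 to match R in J/(mol*K).
RT = 8.314 * 342 = 2843.388 J/mol
exponent = -dG*1000 / (RT) = -(-17.37*1000) / 2843.388 = 6.10890951
K = exp(6.10890951)
K = 449.84789, rounded to 4 significant figures:

449.8


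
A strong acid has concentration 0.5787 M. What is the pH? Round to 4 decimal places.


A strong acid dissociates completely, so [H+] equals the given concentration.
pH = -log10([H+]) = -log10(0.5787)
pH = 0.23754652, rounded to 4 dp:

0.2375


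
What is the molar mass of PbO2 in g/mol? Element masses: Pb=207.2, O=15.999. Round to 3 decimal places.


M = sum(count * atomic_mass) over atoms.
M = 1*207.2 + 2*15.999
M = 207.2 + 31.998
M = 239.198 g/mol, rounded to 3 dp:

239.198 g/mol


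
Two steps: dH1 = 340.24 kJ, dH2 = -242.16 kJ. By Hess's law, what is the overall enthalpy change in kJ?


Hess's law: enthalpy is a state function, so add the step enthalpies.
dH_total = dH1 + dH2 = 340.24 + (-242.16)
dH_total = 98.08 kJ:

98.08 kJ


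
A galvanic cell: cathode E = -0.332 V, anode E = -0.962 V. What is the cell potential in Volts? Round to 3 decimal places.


Standard cell potential: E_cell = E_cathode - E_anode.
E_cell = -0.332 - (-0.962)
E_cell = 0.63 V, rounded to 3 dp:

0.630 V


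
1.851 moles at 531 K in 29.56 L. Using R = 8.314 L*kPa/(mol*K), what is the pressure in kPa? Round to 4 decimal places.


PV = nRT, solve for P = nRT / V.
nRT = 1.851 * 8.314 * 531 = 8171.6726
P = 8171.6726 / 29.56
P = 276.44359269 kPa, rounded to 4 dp:

276.4436 kPa


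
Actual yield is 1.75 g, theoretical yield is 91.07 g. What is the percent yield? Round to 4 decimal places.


% yield = 100 * actual / theoretical
% yield = 100 * 1.75 / 91.07
% yield = 1.92159877 %, rounded to 4 dp:

1.9216 %


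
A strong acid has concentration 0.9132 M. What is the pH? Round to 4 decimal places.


A strong acid dissociates completely, so [H+] equals the given concentration.
pH = -log10([H+]) = -log10(0.9132)
pH = 0.0394341, rounded to 4 dp:

0.0394


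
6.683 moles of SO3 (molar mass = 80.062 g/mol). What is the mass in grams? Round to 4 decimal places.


mass = n * M
mass = 6.683 * 80.062
mass = 535.054346 g, rounded to 4 dp:

535.0543 g


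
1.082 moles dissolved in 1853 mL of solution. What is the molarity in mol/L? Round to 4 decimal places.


Convert volume to liters: V_L = V_mL / 1000.
V_L = 1853 / 1000 = 1.853 L
M = n / V_L = 1.082 / 1.853
M = 0.58391797 mol/L, rounded to 4 dp:

0.5839 mol/L


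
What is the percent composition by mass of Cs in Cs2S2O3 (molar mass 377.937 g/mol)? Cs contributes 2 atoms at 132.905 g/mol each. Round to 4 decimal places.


pct = 100 * (n_elem * M_elem) / M_total
mass_contribution = 2 * 132.905 = 265.81 g/mol
pct = 100 * 265.81 / 377.937
pct = 70.33182779 %, rounded to 4 dp:

70.3318 %


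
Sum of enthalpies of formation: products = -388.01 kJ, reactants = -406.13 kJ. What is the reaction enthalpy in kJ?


dH_rxn = sum(dH_f products) - sum(dH_f reactants)
dH_rxn = -388.01 - (-406.13)
dH_rxn = 18.12 kJ:

18.12 kJ


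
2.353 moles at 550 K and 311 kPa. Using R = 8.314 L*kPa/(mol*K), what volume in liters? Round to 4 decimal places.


PV = nRT, solve for V = nRT / P.
nRT = 2.353 * 8.314 * 550 = 10759.5631
V = 10759.5631 / 311
V = 34.59666592 L, rounded to 4 dp:

34.5967 L


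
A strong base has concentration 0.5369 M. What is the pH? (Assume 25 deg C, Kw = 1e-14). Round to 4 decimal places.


A strong base dissociates completely, so [OH-] equals the given concentration.
pOH = -log10([OH-]) = -log10(0.5369) = 0.270107
pH = 14 - pOH = 14 - 0.270107
pH = 13.729893, rounded to 4 dp:

13.7299


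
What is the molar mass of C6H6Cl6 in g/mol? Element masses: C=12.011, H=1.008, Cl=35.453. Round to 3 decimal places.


M = sum(count * atomic_mass) over atoms.
M = 6*12.011 + 6*1.008 + 6*35.453
M = 72.066 + 6.048 + 212.718
M = 290.832 g/mol, rounded to 3 dp:

290.832 g/mol


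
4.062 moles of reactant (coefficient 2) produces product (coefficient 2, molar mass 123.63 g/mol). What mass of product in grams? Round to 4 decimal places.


Use the coefficient ratio to convert reactant moles to product moles, then multiply by the product's molar mass.
moles_P = moles_R * (coeff_P / coeff_R) = 4.062 * (2/2) = 4.062
mass_P = moles_P * M_P = 4.062 * 123.63
mass_P = 502.18506 g, rounded to 4 dp:

502.1851 g


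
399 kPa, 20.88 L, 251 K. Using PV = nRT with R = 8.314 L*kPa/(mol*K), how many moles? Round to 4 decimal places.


PV = nRT, solve for n = PV / (RT).
PV = 399 * 20.88 = 8331.12
RT = 8.314 * 251 = 2086.814
n = 8331.12 / 2086.814
n = 3.99226764 mol, rounded to 4 dp:

3.9923 mol


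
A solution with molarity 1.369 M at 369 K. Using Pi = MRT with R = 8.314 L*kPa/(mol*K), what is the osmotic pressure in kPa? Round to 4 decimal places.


Osmotic pressure (van't Hoff): Pi = M*R*T.
RT = 8.314 * 369 = 3067.866
Pi = 1.369 * 3067.866
Pi = 4199.908554 kPa, rounded to 4 dp:

4199.9086 kPa


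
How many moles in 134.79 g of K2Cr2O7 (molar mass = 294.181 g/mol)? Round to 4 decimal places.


n = mass / M
n = 134.79 / 294.181
n = 0.45818731 mol, rounded to 4 dp:

0.4582 mol


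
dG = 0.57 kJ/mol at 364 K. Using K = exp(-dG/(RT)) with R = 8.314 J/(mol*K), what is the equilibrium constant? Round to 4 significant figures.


dG is in kJ/mol; multiply by 1000 to match R in J/(mol*K).
RT = 8.314 * 364 = 3026.296 J/mol
exponent = -dG*1000 / (RT) = -(0.57*1000) / 3026.296 = -0.18834906
K = exp(-0.18834906)
K = 0.82832552, rounded to 4 significant figures:

0.8283


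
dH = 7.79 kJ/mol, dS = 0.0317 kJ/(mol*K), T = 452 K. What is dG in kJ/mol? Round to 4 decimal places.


Gibbs: dG = dH - T*dS (consistent units, dS already in kJ/(mol*K)).
T*dS = 452 * 0.0317 = 14.3284
dG = 7.79 - (14.3284)
dG = -6.5384 kJ/mol, rounded to 4 dp:

-6.5384 kJ/mol


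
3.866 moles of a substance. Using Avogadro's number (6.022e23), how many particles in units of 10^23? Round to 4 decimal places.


N = n * NA, then divide by 1e23 for the requested units.
N / 1e23 = n * 6.022
N / 1e23 = 3.866 * 6.022
N / 1e23 = 23.281052, rounded to 4 dp:

23.2811


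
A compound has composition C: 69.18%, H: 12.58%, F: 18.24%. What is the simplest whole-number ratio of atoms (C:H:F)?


Assume 100 g of compound, divide each mass% by atomic mass to get moles, then normalize by the smallest to get a raw atom ratio.
Moles per 100 g: C: 69.18/12.011 = 5.7597, H: 12.58/1.008 = 12.4802, F: 18.24/18.998 = 0.9601
Raw ratio (divide by min = 0.9601): C: 5.999, H: 12.999, F: 1.0
Multiply by 1 to clear fractions: C: 5.999 ~= 6, H: 12.999 ~= 13, F: 1.0 ~= 1
Reduce by GCD to get the simplest whole-number ratio:

6:13:1


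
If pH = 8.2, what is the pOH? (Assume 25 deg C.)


At 25 deg C, pH + pOH = 14.
pOH = 14 - pH = 14 - 8.2
pOH = 5.8:

5.80


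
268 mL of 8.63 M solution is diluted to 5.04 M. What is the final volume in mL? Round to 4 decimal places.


Dilution: M1*V1 = M2*V2, solve for V2.
V2 = M1*V1 / M2
V2 = 8.63 * 268 / 5.04
V2 = 2312.84 / 5.04
V2 = 458.8968254 mL, rounded to 4 dp:

458.8968 mL


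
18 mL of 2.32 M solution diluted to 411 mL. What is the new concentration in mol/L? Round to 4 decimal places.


Dilution: M1*V1 = M2*V2, solve for M2.
M2 = M1*V1 / V2
M2 = 2.32 * 18 / 411
M2 = 41.76 / 411
M2 = 0.10160584 mol/L, rounded to 4 dp:

0.1016 mol/L


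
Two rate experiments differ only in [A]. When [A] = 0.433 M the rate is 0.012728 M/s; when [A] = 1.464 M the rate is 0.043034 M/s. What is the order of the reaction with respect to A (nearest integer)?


Rate is proportional to [A]^n, so rate2/rate1 = ([A]2/[A]1)^n. Take logs to solve for n.
rate2/rate1 = 0.043034 / 0.012728 = 3.381
[A]2/[A]1 = 1.464 / 0.433 = 3.3811
n = ln(3.381) / ln(3.3811) = 1.0
Nearest integer order:

1


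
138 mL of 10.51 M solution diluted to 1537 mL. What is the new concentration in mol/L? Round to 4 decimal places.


Dilution: M1*V1 = M2*V2, solve for M2.
M2 = M1*V1 / V2
M2 = 10.51 * 138 / 1537
M2 = 1450.38 / 1537
M2 = 0.94364346 mol/L, rounded to 4 dp:

0.9436 mol/L


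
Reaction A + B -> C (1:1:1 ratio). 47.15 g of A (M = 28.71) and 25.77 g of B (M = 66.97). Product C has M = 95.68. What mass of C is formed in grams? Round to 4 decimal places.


Find moles of each reactant; the smaller value is the limiting reagent in a 1:1:1 reaction, so moles_C equals moles of the limiter.
n_A = mass_A / M_A = 47.15 / 28.71 = 1.642285 mol
n_B = mass_B / M_B = 25.77 / 66.97 = 0.384799 mol
Limiting reagent: B (smaller), n_limiting = 0.384799 mol
mass_C = n_limiting * M_C = 0.384799 * 95.68
mass_C = 36.81756832 g, rounded to 4 dp:

36.8176 g


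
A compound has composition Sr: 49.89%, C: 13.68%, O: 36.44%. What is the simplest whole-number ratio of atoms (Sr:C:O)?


Assume 100 g of compound, divide each mass% by atomic mass to get moles, then normalize by the smallest to get a raw atom ratio.
Moles per 100 g: Sr: 49.89/87.62 = 0.5694, C: 13.68/12.011 = 1.139, O: 36.44/15.999 = 2.2776
Raw ratio (divide by min = 0.5694): Sr: 1.0, C: 2.0, O: 4.0
Multiply by 1 to clear fractions: Sr: 1.0 ~= 1, C: 2.0 ~= 2, O: 4.0 ~= 4
Reduce by GCD to get the simplest whole-number ratio:

1:2:4


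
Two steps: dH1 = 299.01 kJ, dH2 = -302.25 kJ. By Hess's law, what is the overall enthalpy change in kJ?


Hess's law: enthalpy is a state function, so add the step enthalpies.
dH_total = dH1 + dH2 = 299.01 + (-302.25)
dH_total = -3.24 kJ:

-3.24 kJ


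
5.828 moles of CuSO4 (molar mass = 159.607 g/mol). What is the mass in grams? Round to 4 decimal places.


mass = n * M
mass = 5.828 * 159.607
mass = 930.189596 g, rounded to 4 dp:

930.1896 g


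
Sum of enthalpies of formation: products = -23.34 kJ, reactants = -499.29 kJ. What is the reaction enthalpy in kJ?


dH_rxn = sum(dH_f products) - sum(dH_f reactants)
dH_rxn = -23.34 - (-499.29)
dH_rxn = 475.95 kJ:

475.95 kJ


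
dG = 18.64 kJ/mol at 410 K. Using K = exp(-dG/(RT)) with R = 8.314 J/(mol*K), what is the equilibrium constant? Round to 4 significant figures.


dG is in kJ/mol; multiply by 1000 to match R in J/(mol*K).
RT = 8.314 * 410 = 3408.74 J/mol
exponent = -dG*1000 / (RT) = -(18.64*1000) / 3408.74 = -5.4682962
K = exp(-5.4682962)
K = 0.0042184134, rounded to 4 significant figures:

0.004218


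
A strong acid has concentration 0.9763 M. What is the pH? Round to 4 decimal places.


A strong acid dissociates completely, so [H+] equals the given concentration.
pH = -log10([H+]) = -log10(0.9763)
pH = 0.01041671, rounded to 4 dp:

0.0104


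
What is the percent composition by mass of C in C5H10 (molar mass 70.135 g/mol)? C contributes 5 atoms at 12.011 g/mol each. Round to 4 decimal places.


pct = 100 * (n_elem * M_elem) / M_total
mass_contribution = 5 * 12.011 = 60.055 g/mol
pct = 100 * 60.055 / 70.135
pct = 85.62771797 %, rounded to 4 dp:

85.6277 %


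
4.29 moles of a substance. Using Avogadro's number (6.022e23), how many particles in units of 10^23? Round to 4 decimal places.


N = n * NA, then divide by 1e23 for the requested units.
N / 1e23 = n * 6.022
N / 1e23 = 4.29 * 6.022
N / 1e23 = 25.83438, rounded to 4 dp:

25.8344


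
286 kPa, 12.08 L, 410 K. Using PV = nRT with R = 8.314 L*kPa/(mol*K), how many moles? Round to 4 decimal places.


PV = nRT, solve for n = PV / (RT).
PV = 286 * 12.08 = 3454.88
RT = 8.314 * 410 = 3408.74
n = 3454.88 / 3408.74
n = 1.01353579 mol, rounded to 4 dp:

1.0135 mol


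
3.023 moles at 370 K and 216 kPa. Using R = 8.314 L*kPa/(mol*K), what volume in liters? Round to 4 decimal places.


PV = nRT, solve for V = nRT / P.
nRT = 3.023 * 8.314 * 370 = 9299.2921
V = 9299.2921 / 216
V = 43.05227824 L, rounded to 4 dp:

43.0523 L


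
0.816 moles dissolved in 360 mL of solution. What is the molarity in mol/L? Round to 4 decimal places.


Convert volume to liters: V_L = V_mL / 1000.
V_L = 360 / 1000 = 0.36 L
M = n / V_L = 0.816 / 0.36
M = 2.26666667 mol/L, rounded to 4 dp:

2.2667 mol/L


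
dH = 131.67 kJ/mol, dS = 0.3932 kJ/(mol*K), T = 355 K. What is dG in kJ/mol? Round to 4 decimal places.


Gibbs: dG = dH - T*dS (consistent units, dS already in kJ/(mol*K)).
T*dS = 355 * 0.3932 = 139.586
dG = 131.67 - (139.586)
dG = -7.916 kJ/mol, rounded to 4 dp:

-7.9160 kJ/mol


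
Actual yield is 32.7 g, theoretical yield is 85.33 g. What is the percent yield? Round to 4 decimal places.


% yield = 100 * actual / theoretical
% yield = 100 * 32.7 / 85.33
% yield = 38.32180945 %, rounded to 4 dp:

38.3218 %


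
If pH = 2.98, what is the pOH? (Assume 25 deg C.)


At 25 deg C, pH + pOH = 14.
pOH = 14 - pH = 14 - 2.98
pOH = 11.02:

11.02


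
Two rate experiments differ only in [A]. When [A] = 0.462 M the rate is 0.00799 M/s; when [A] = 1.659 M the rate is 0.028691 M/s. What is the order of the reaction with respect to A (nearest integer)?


Rate is proportional to [A]^n, so rate2/rate1 = ([A]2/[A]1)^n. Take logs to solve for n.
rate2/rate1 = 0.028691 / 0.00799 = 3.5909
[A]2/[A]1 = 1.659 / 0.462 = 3.5909
n = ln(3.5909) / ln(3.5909) = 1.0
Nearest integer order:

1


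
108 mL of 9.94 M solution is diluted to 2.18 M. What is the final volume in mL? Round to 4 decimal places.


Dilution: M1*V1 = M2*V2, solve for V2.
V2 = M1*V1 / M2
V2 = 9.94 * 108 / 2.18
V2 = 1073.52 / 2.18
V2 = 492.44036697 mL, rounded to 4 dp:

492.4404 mL


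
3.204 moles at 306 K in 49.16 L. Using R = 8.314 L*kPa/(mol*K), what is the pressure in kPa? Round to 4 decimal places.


PV = nRT, solve for P = nRT / V.
nRT = 3.204 * 8.314 * 306 = 8151.2451
P = 8151.2451 / 49.16
P = 165.81051871 kPa, rounded to 4 dp:

165.8105 kPa


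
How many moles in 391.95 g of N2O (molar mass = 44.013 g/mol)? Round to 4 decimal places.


n = mass / M
n = 391.95 / 44.013
n = 8.90532343 mol, rounded to 4 dp:

8.9053 mol


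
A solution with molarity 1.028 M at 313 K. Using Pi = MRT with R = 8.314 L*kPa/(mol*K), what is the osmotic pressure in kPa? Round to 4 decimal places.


Osmotic pressure (van't Hoff): Pi = M*R*T.
RT = 8.314 * 313 = 2602.282
Pi = 1.028 * 2602.282
Pi = 2675.145896 kPa, rounded to 4 dp:

2675.1459 kPa


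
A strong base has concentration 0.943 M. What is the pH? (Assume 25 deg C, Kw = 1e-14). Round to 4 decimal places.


A strong base dissociates completely, so [OH-] equals the given concentration.
pOH = -log10([OH-]) = -log10(0.943) = 0.025488
pH = 14 - pOH = 14 - 0.025488
pH = 13.974512, rounded to 4 dp:

13.9745


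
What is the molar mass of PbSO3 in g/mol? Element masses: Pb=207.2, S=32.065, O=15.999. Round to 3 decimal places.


M = sum(count * atomic_mass) over atoms.
M = 1*207.2 + 1*32.065 + 3*15.999
M = 207.2 + 32.065 + 47.997
M = 287.262 g/mol, rounded to 3 dp:

287.262 g/mol


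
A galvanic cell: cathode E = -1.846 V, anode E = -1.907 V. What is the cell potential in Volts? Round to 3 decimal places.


Standard cell potential: E_cell = E_cathode - E_anode.
E_cell = -1.846 - (-1.907)
E_cell = 0.061 V, rounded to 3 dp:

0.061 V


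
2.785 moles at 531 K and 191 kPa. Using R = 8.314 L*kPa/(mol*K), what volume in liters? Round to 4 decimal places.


PV = nRT, solve for V = nRT / P.
nRT = 2.785 * 8.314 * 531 = 12295.0342
V = 12295.0342 / 191
V = 64.37190681 L, rounded to 4 dp:

64.3719 L


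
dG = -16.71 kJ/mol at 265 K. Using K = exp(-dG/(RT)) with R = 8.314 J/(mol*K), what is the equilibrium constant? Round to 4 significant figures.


dG is in kJ/mol; multiply by 1000 to match R in J/(mol*K).
RT = 8.314 * 265 = 2203.21 J/mol
exponent = -dG*1000 / (RT) = -(-16.71*1000) / 2203.21 = 7.58438823
K = exp(7.58438823)
K = 1967.2428, rounded to 4 significant figures:

1967


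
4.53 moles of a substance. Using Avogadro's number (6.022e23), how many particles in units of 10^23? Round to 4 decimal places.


N = n * NA, then divide by 1e23 for the requested units.
N / 1e23 = n * 6.022
N / 1e23 = 4.53 * 6.022
N / 1e23 = 27.27966, rounded to 4 dp:

27.2797


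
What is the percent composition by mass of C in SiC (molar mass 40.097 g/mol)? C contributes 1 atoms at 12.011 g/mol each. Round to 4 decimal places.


pct = 100 * (n_elem * M_elem) / M_total
mass_contribution = 1 * 12.011 = 12.011 g/mol
pct = 100 * 12.011 / 40.097
pct = 29.95485947 %, rounded to 4 dp:

29.9549 %


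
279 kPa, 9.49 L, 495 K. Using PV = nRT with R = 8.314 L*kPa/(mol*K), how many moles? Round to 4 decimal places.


PV = nRT, solve for n = PV / (RT).
PV = 279 * 9.49 = 2647.71
RT = 8.314 * 495 = 4115.43
n = 2647.71 / 4115.43
n = 0.64336169 mol, rounded to 4 dp:

0.6434 mol


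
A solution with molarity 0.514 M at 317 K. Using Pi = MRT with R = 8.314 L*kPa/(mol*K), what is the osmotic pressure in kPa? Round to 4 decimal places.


Osmotic pressure (van't Hoff): Pi = M*R*T.
RT = 8.314 * 317 = 2635.538
Pi = 0.514 * 2635.538
Pi = 1354.666532 kPa, rounded to 4 dp:

1354.6665 kPa


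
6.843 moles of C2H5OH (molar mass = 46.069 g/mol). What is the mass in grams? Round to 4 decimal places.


mass = n * M
mass = 6.843 * 46.069
mass = 315.250167 g, rounded to 4 dp:

315.2502 g


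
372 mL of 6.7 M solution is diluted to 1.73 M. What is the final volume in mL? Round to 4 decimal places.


Dilution: M1*V1 = M2*V2, solve for V2.
V2 = M1*V1 / M2
V2 = 6.7 * 372 / 1.73
V2 = 2492.4 / 1.73
V2 = 1440.69364162 mL, rounded to 4 dp:

1440.6936 mL


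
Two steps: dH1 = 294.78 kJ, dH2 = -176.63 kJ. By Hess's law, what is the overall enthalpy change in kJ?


Hess's law: enthalpy is a state function, so add the step enthalpies.
dH_total = dH1 + dH2 = 294.78 + (-176.63)
dH_total = 118.15 kJ:

118.15 kJ


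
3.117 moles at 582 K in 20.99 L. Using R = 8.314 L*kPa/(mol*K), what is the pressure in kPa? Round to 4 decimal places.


PV = nRT, solve for P = nRT / V.
nRT = 3.117 * 8.314 * 582 = 15082.3775
P = 15082.3775 / 20.99
P = 718.55061934 kPa, rounded to 4 dp:

718.5506 kPa


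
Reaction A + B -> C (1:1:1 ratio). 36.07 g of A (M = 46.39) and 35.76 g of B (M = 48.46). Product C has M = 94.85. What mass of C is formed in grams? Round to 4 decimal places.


Find moles of each reactant; the smaller value is the limiting reagent in a 1:1:1 reaction, so moles_C equals moles of the limiter.
n_A = mass_A / M_A = 36.07 / 46.39 = 0.777538 mol
n_B = mass_B / M_B = 35.76 / 48.46 = 0.737928 mol
Limiting reagent: B (smaller), n_limiting = 0.737928 mol
mass_C = n_limiting * M_C = 0.737928 * 94.85
mass_C = 69.9924708 g, rounded to 4 dp:

69.9925 g


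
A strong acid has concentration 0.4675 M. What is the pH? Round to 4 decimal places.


A strong acid dissociates completely, so [H+] equals the given concentration.
pH = -log10([H+]) = -log10(0.4675)
pH = 0.33021838, rounded to 4 dp:

0.3302


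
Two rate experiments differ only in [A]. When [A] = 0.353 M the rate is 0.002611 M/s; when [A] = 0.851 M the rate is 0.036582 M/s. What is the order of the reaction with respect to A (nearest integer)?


Rate is proportional to [A]^n, so rate2/rate1 = ([A]2/[A]1)^n. Take logs to solve for n.
rate2/rate1 = 0.036582 / 0.002611 = 14.0107
[A]2/[A]1 = 0.851 / 0.353 = 2.4108
n = ln(14.0107) / ln(2.4108) = 3.0
Nearest integer order:

3


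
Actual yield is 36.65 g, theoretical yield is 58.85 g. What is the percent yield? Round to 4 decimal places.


% yield = 100 * actual / theoretical
% yield = 100 * 36.65 / 58.85
% yield = 62.27697536 %, rounded to 4 dp:

62.2770 %


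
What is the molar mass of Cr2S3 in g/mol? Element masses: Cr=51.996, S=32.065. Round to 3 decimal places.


M = sum(count * atomic_mass) over atoms.
M = 2*51.996 + 3*32.065
M = 103.992 + 96.195
M = 200.187 g/mol, rounded to 3 dp:

200.187 g/mol


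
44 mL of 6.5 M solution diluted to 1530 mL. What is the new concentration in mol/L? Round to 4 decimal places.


Dilution: M1*V1 = M2*V2, solve for M2.
M2 = M1*V1 / V2
M2 = 6.5 * 44 / 1530
M2 = 286.0 / 1530
M2 = 0.1869281 mol/L, rounded to 4 dp:

0.1869 mol/L


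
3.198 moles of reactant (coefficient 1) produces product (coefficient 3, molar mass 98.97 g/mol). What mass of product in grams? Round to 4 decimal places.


Use the coefficient ratio to convert reactant moles to product moles, then multiply by the product's molar mass.
moles_P = moles_R * (coeff_P / coeff_R) = 3.198 * (3/1) = 9.594
mass_P = moles_P * M_P = 9.594 * 98.97
mass_P = 949.51818 g, rounded to 4 dp:

949.5182 g


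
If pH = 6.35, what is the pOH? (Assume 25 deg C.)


At 25 deg C, pH + pOH = 14.
pOH = 14 - pH = 14 - 6.35
pOH = 7.65:

7.65


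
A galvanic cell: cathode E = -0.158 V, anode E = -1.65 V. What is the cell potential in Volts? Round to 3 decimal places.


Standard cell potential: E_cell = E_cathode - E_anode.
E_cell = -0.158 - (-1.65)
E_cell = 1.492 V, rounded to 3 dp:

1.492 V


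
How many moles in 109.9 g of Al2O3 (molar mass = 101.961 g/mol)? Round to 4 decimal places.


n = mass / M
n = 109.9 / 101.961
n = 1.0778631 mol, rounded to 4 dp:

1.0779 mol


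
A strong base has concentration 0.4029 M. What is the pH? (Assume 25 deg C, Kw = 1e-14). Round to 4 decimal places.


A strong base dissociates completely, so [OH-] equals the given concentration.
pOH = -log10([OH-]) = -log10(0.4029) = 0.394803
pH = 14 - pOH = 14 - 0.394803
pH = 13.605197, rounded to 4 dp:

13.6052


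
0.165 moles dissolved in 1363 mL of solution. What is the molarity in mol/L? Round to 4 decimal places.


Convert volume to liters: V_L = V_mL / 1000.
V_L = 1363 / 1000 = 1.363 L
M = n / V_L = 0.165 / 1.363
M = 0.12105649 mol/L, rounded to 4 dp:

0.1211 mol/L


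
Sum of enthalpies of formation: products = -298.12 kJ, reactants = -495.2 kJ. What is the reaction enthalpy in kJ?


dH_rxn = sum(dH_f products) - sum(dH_f reactants)
dH_rxn = -298.12 - (-495.2)
dH_rxn = 197.08 kJ:

197.08 kJ
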